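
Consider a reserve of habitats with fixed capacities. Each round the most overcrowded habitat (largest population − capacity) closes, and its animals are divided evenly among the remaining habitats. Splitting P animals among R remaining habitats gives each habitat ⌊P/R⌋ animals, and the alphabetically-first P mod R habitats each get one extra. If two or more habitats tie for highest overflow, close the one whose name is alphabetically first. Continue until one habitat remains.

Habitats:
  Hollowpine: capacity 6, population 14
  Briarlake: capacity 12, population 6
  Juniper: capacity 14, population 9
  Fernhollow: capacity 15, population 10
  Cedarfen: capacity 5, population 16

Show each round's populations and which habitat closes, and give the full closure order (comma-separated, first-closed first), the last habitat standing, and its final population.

Round 1: Briarlake=6 Cedarfen=16 Fernhollow=10 Hollowpine=14 Juniper=9 → close Cedarfen (overflow 11)
  16÷4 = 4 each, +1 to first 0
Round 2: Briarlake=10 Fernhollow=14 Hollowpine=18 Juniper=13 → close Hollowpine (overflow 12)
  18÷3 = 6 each, +1 to first 0
Round 3: Briarlake=16 Fernhollow=20 Juniper=19 → close Fernhollow (overflow 5)
  20÷2 = 10 each, +1 to first 0
Round 4: Briarlake=26 Juniper=29 → close Juniper (overflow 15)
  29÷1 = 29 each, +1 to first 0

Closure order: Cedarfen, Hollowpine, Fernhollow, Juniper
Last habitat: Briarlake with 55 animals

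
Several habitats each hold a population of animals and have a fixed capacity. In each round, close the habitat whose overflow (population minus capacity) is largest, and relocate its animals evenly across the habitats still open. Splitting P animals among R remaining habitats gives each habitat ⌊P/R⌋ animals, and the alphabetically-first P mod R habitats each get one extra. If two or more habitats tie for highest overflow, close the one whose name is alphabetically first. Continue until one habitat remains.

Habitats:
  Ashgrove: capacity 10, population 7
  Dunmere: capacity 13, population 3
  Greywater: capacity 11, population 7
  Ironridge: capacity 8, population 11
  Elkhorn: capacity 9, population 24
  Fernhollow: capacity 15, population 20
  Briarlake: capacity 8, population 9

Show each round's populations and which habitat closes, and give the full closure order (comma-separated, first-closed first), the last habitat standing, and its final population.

Round 1: Ashgrove=7 Briarlake=9 Dunmere=3 Elkhorn=24 Fernhollow=20 Greywater=7 Ironridge=11 → close Elkhorn (overflow 15)
  24÷6 = 4 each, +1 to first 0
Round 2: Ashgrove=11 Briarlake=13 Dunmere=7 Fernhollow=24 Greywater=11 Ironridge=15 → close Fernhollow (overflow 9)
  24÷5 = 4 each, +1 to first 4
Round 3: Ashgrove=16 Briarlake=18 Dunmere=12 Greywater=16 Ironridge=19 → close Ironridge (overflow 11)
  19÷4 = 4 each, +1 to first 3
Round 4: Ashgrove=21 Briarlake=23 Dunmere=17 Greywater=20 → close Briarlake (overflow 15)
  23÷3 = 7 each, +1 to first 2
Round 5: Ashgrove=29 Dunmere=25 Greywater=27 → close Ashgrove (overflow 19)
  29÷2 = 14 each, +1 to first 1
Round 6: Dunmere=40 Greywater=41 → close Greywater (overflow 30)
  41÷1 = 41 each, +1 to first 0

Closure order: Elkhorn, Fernhollow, Ironridge, Briarlake, Ashgrove, Greywater
Last habitat: Dunmere with 81 animals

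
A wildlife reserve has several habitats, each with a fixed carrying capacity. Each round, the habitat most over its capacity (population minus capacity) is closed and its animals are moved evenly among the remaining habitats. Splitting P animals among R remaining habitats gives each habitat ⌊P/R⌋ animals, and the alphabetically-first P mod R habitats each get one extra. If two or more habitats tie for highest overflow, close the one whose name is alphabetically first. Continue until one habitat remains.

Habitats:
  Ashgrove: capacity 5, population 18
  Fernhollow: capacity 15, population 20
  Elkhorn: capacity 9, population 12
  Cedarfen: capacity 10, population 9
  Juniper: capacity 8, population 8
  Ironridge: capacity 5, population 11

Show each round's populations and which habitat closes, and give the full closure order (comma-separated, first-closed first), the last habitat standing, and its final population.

Round 1: Ashgrove=18 Cedarfen=9 Elkhorn=12 Fernhollow=20 Ironridge=11 Juniper=8 → close Ashgrove (overflow 13)
  18÷5 = 3 each, +1 to first 3
Round 2: Cedarfen=13 Elkhorn=16 Fernhollow=24 Ironridge=14 Juniper=11 → close Fernhollow (overflow 9)
  24÷4 = 6 each, +1 to first 0
Round 3: Cedarfen=19 Elkhorn=22 Ironridge=20 Juniper=17 → close Ironridge (overflow 15)
  20÷3 = 6 each, +1 to first 2
Round 4: Cedarfen=26 Elkhorn=29 Juniper=23 → close Elkhorn (overflow 20)
  29÷2 = 14 each, +1 to first 1
Round 5: Cedarfen=41 Juniper=37 → close Cedarfen (overflow 31)
  41÷1 = 41 each, +1 to first 0

Closure order: Ashgrove, Fernhollow, Ironridge, Elkhorn, Cedarfen
Last habitat: Juniper with 78 animals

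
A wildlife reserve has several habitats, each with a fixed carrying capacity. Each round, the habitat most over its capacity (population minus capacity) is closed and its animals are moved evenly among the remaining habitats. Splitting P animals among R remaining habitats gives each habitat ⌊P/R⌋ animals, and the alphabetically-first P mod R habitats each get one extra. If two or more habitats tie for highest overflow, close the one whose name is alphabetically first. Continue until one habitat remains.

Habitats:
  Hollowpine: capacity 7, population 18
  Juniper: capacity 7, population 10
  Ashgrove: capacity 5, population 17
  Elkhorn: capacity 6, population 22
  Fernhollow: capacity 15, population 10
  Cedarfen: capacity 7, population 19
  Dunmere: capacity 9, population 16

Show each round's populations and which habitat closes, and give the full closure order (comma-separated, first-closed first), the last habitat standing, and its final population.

Closure order: Elkhorn, Ashgrove, Cedarfen, Hollowpine, Dunmere, Juniper
Last habitat: Fernhollow with 112 animals

Round 1: Ashgrove=17 Cedarfen=19 Dunmere=16 Elkhorn=22 Fernhollow=10 Hollowpine=18 Juniper=10 → close Elkhorn (overflow 16)
  22÷6 = 3 each, +1 to first 4
Round 2: Ashgrove=21 Cedarfen=23 Dunmere=20 Fernhollow=14 Hollowpine=21 Juniper=13 → close Ashgrove (overflow 16)
  21÷5 = 4 each, +1 to first 1
Round 3: Cedarfen=28 Dunmere=24 Fernhollow=18 Hollowpine=25 Juniper=17 → close Cedarfen (overflow 21)
  28÷4 = 7 each, +1 to first 0
Round 4: Dunmere=31 Fernhollow=25 Hollowpine=32 Juniper=24 → close Hollowpine (overflow 25)
  32÷3 = 10 each, +1 to first 2
Round 5: Dunmere=42 Fernhollow=36 Juniper=34 → close Dunmere (overflow 33)
  42÷2 = 21 each, +1 to first 0
Round 6: Fernhollow=57 Juniper=55 → close Juniper (overflow 48)
  55÷1 = 55 each, +1 to first 0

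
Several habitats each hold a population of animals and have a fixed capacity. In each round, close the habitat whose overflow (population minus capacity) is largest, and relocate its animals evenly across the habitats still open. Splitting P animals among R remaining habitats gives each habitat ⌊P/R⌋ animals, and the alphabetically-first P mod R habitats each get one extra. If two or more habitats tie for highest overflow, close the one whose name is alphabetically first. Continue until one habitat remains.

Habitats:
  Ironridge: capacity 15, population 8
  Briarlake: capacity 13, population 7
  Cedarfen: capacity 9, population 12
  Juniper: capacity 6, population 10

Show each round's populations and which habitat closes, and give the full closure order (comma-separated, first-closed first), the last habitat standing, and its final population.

Closure order: Juniper, Cedarfen, Briarlake
Last habitat: Ironridge with 37 animals

Round 1: Briarlake=7 Cedarfen=12 Ironridge=8 Juniper=10 → close Juniper (overflow 4)
  10÷3 = 3 each, +1 to first 1
Round 2: Briarlake=11 Cedarfen=15 Ironridge=11 → close Cedarfen (overflow 6)
  15÷2 = 7 each, +1 to first 1
Round 3: Briarlake=19 Ironridge=18 → close Briarlake (overflow 6)
  19÷1 = 19 each, +1 to first 0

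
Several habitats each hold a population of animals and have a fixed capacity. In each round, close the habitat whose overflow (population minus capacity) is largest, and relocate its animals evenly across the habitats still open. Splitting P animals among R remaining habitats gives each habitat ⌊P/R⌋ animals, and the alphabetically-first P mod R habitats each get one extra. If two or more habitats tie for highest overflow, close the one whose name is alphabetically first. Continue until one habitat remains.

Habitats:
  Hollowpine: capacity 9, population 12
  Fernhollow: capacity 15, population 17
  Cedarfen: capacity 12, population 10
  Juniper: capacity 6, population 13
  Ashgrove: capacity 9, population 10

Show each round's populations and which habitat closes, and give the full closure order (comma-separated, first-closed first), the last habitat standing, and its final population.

Closure order: Juniper, Hollowpine, Ashgrove, Fernhollow
Last habitat: Cedarfen with 62 animals

Round 1: Ashgrove=10 Cedarfen=10 Fernhollow=17 Hollowpine=12 Juniper=13 → close Juniper (overflow 7)
  13÷4 = 3 each, +1 to first 1
Round 2: Ashgrove=14 Cedarfen=13 Fernhollow=20 Hollowpine=15 → close Hollowpine (overflow 6)
  15÷3 = 5 each, +1 to first 0
Round 3: Ashgrove=19 Cedarfen=18 Fernhollow=25 → close Ashgrove (overflow 10)
  19÷2 = 9 each, +1 to first 1
Round 4: Cedarfen=28 Fernhollow=34 → close Fernhollow (overflow 19)
  34÷1 = 34 each, +1 to first 0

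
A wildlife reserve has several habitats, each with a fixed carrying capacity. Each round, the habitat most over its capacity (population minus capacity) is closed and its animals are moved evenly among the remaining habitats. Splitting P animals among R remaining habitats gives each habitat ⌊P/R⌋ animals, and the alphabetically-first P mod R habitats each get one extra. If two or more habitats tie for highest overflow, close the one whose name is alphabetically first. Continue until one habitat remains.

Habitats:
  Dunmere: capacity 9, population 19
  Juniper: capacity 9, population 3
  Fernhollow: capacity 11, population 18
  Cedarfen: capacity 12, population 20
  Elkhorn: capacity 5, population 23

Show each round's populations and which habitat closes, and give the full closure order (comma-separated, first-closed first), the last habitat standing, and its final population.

Closure order: Elkhorn, Dunmere, Cedarfen, Fernhollow
Last habitat: Juniper with 83 animals

Round 1: Cedarfen=20 Dunmere=19 Elkhorn=23 Fernhollow=18 Juniper=3 → close Elkhorn (overflow 18)
  23÷4 = 5 each, +1 to first 3
Round 2: Cedarfen=26 Dunmere=25 Fernhollow=24 Juniper=8 → close Dunmere (overflow 16)
  25÷3 = 8 each, +1 to first 1
Round 3: Cedarfen=35 Fernhollow=32 Juniper=16 → close Cedarfen (overflow 23)
  35÷2 = 17 each, +1 to first 1
Round 4: Fernhollow=50 Juniper=33 → close Fernhollow (overflow 39)
  50÷1 = 50 each, +1 to first 0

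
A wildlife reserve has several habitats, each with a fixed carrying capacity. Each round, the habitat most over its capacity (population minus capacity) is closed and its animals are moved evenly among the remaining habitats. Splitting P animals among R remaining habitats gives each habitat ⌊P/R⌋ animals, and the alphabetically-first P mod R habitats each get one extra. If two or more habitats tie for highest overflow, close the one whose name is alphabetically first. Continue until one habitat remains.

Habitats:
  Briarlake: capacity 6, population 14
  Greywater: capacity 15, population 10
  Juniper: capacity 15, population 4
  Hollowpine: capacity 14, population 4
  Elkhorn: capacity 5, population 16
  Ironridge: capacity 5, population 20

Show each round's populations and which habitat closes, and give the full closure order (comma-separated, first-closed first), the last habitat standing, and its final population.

Closure order: Ironridge, Elkhorn, Briarlake, Greywater, Hollowpine
Last habitat: Juniper with 68 animals

Round 1: Briarlake=14 Elkhorn=16 Greywater=10 Hollowpine=4 Ironridge=20 Juniper=4 → close Ironridge (overflow 15)
  20÷5 = 4 each, +1 to first 0
Round 2: Briarlake=18 Elkhorn=20 Greywater=14 Hollowpine=8 Juniper=8 → close Elkhorn (overflow 15)
  20÷4 = 5 each, +1 to first 0
Round 3: Briarlake=23 Greywater=19 Hollowpine=13 Juniper=13 → close Briarlake (overflow 17)
  23÷3 = 7 each, +1 to first 2
Round 4: Greywater=27 Hollowpine=21 Juniper=20 → close Greywater (overflow 12)
  27÷2 = 13 each, +1 to first 1
Round 5: Hollowpine=35 Juniper=33 → close Hollowpine (overflow 21)
  35÷1 = 35 each, +1 to first 0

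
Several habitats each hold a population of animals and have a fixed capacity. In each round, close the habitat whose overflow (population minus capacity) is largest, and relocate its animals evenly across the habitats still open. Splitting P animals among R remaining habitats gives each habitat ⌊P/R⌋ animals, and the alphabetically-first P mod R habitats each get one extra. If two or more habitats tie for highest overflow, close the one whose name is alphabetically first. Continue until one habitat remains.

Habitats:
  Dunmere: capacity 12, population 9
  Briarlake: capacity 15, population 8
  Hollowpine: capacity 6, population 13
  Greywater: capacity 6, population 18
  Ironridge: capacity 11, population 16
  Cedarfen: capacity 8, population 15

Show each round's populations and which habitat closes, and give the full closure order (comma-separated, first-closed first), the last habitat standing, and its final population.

Closure order: Greywater, Cedarfen, Hollowpine, Ironridge, Dunmere
Last habitat: Briarlake with 79 animals

Round 1: Briarlake=8 Cedarfen=15 Dunmere=9 Greywater=18 Hollowpine=13 Ironridge=16 → close Greywater (overflow 12)
  18÷5 = 3 each, +1 to first 3
Round 2: Briarlake=12 Cedarfen=19 Dunmere=13 Hollowpine=16 Ironridge=19 → close Cedarfen (overflow 11)
  19÷4 = 4 each, +1 to first 3
Round 3: Briarlake=17 Dunmere=18 Hollowpine=21 Ironridge=23 → close Hollowpine (overflow 15)
  21÷3 = 7 each, +1 to first 0
Round 4: Briarlake=24 Dunmere=25 Ironridge=30 → close Ironridge (overflow 19)
  30÷2 = 15 each, +1 to first 0
Round 5: Briarlake=39 Dunmere=40 → close Dunmere (overflow 28)
  40÷1 = 40 each, +1 to first 0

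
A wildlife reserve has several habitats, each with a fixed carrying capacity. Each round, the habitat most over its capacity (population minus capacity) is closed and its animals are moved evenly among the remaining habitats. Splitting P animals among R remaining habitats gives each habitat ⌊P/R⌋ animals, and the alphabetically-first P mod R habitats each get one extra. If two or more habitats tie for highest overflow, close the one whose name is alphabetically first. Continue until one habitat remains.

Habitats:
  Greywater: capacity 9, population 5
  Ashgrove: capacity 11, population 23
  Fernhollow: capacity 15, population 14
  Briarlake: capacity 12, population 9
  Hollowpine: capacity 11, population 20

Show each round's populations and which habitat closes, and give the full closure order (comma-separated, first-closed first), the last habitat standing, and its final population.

Round 1: Ashgrove=23 Briarlake=9 Fernhollow=14 Greywater=5 Hollowpine=20 → close Ashgrove (overflow 12)
  23÷4 = 5 each, +1 to first 3
Round 2: Briarlake=15 Fernhollow=20 Greywater=11 Hollowpine=25 → close Hollowpine (overflow 14)
  25÷3 = 8 each, +1 to first 1
Round 3: Briarlake=24 Fernhollow=28 Greywater=19 → close Fernhollow (overflow 13)
  28÷2 = 14 each, +1 to first 0
Round 4: Briarlake=38 Greywater=33 → close Briarlake (overflow 26)
  38÷1 = 38 each, +1 to first 0

Closure order: Ashgrove, Hollowpine, Fernhollow, Briarlake
Last habitat: Greywater with 71 animals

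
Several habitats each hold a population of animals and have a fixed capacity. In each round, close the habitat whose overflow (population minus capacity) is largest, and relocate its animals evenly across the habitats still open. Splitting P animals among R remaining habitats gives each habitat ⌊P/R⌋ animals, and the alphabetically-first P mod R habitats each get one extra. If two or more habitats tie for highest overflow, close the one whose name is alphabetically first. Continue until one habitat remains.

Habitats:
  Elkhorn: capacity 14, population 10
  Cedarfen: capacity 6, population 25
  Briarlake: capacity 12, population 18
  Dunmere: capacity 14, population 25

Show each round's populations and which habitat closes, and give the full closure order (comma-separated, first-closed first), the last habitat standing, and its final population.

Closure order: Cedarfen, Dunmere, Briarlake
Last habitat: Elkhorn with 78 animals

Round 1: Briarlake=18 Cedarfen=25 Dunmere=25 Elkhorn=10 → close Cedarfen (overflow 19)
  25÷3 = 8 each, +1 to first 1
Round 2: Briarlake=27 Dunmere=33 Elkhorn=18 → close Dunmere (overflow 19)
  33÷2 = 16 each, +1 to first 1
Round 3: Briarlake=44 Elkhorn=34 → close Briarlake (overflow 32)
  44÷1 = 44 each, +1 to first 0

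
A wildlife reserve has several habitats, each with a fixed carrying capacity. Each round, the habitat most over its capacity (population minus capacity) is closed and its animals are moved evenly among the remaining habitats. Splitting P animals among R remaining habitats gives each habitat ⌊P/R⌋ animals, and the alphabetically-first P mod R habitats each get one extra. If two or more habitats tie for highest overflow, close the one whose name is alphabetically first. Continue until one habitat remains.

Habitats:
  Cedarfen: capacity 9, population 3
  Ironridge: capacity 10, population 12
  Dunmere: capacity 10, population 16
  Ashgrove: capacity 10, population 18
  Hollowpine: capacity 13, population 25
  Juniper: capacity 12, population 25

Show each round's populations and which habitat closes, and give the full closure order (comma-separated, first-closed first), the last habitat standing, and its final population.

Closure order: Juniper, Hollowpine, Ashgrove, Dunmere, Ironridge
Last habitat: Cedarfen with 99 animals

Round 1: Ashgrove=18 Cedarfen=3 Dunmere=16 Hollowpine=25 Ironridge=12 Juniper=25 → close Juniper (overflow 13)
  25÷5 = 5 each, +1 to first 0
Round 2: Ashgrove=23 Cedarfen=8 Dunmere=21 Hollowpine=30 Ironridge=17 → close Hollowpine (overflow 17)
  30÷4 = 7 each, +1 to first 2
Round 3: Ashgrove=31 Cedarfen=16 Dunmere=28 Ironridge=24 → close Ashgrove (overflow 21)
  31÷3 = 10 each, +1 to first 1
Round 4: Cedarfen=27 Dunmere=38 Ironridge=34 → close Dunmere (overflow 28)
  38÷2 = 19 each, +1 to first 0
Round 5: Cedarfen=46 Ironridge=53 → close Ironridge (overflow 43)
  53÷1 = 53 each, +1 to first 0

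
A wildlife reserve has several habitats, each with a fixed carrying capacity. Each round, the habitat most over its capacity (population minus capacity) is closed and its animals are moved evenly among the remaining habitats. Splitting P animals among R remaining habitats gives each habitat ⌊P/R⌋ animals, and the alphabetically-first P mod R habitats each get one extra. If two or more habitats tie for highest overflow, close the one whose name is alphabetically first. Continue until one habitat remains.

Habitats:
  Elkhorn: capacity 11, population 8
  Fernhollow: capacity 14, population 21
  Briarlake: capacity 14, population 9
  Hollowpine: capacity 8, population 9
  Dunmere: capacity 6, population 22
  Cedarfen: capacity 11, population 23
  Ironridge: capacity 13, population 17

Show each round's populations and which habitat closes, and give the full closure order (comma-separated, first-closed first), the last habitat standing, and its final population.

Round 1: Briarlake=9 Cedarfen=23 Dunmere=22 Elkhorn=8 Fernhollow=21 Hollowpine=9 Ironridge=17 → close Dunmere (overflow 16)
  22÷6 = 3 each, +1 to first 4
Round 2: Briarlake=13 Cedarfen=27 Elkhorn=12 Fernhollow=25 Hollowpine=12 Ironridge=20 → close Cedarfen (overflow 16)
  27÷5 = 5 each, +1 to first 2
Round 3: Briarlake=19 Elkhorn=18 Fernhollow=30 Hollowpine=17 Ironridge=25 → close Fernhollow (overflow 16)
  30÷4 = 7 each, +1 to first 2
Round 4: Briarlake=27 Elkhorn=26 Hollowpine=24 Ironridge=32 → close Ironridge (overflow 19)
  32÷3 = 10 each, +1 to first 2
Round 5: Briarlake=38 Elkhorn=37 Hollowpine=34 → close Elkhorn (overflow 26)
  37÷2 = 18 each, +1 to first 1
Round 6: Briarlake=57 Hollowpine=52 → close Hollowpine (overflow 44)
  52÷1 = 52 each, +1 to first 0

Closure order: Dunmere, Cedarfen, Fernhollow, Ironridge, Elkhorn, Hollowpine
Last habitat: Briarlake with 109 animals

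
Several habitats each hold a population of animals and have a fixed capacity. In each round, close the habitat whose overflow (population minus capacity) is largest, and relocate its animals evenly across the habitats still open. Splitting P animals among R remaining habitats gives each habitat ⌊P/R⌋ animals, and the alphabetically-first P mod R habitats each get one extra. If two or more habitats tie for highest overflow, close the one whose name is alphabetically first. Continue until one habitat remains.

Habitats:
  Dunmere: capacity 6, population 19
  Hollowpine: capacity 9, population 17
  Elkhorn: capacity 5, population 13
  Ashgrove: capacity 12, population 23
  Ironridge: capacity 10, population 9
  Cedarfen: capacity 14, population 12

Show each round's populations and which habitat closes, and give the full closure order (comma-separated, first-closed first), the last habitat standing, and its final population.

Round 1: Ashgrove=23 Cedarfen=12 Dunmere=19 Elkhorn=13 Hollowpine=17 Ironridge=9 → close Dunmere (overflow 13)
  19÷5 = 3 each, +1 to first 4
Round 2: Ashgrove=27 Cedarfen=16 Elkhorn=17 Hollowpine=21 Ironridge=12 → close Ashgrove (overflow 15)
  27÷4 = 6 each, +1 to first 3
Round 3: Cedarfen=23 Elkhorn=24 Hollowpine=28 Ironridge=18 → close Elkhorn (overflow 19)
  24÷3 = 8 each, +1 to first 0
Round 4: Cedarfen=31 Hollowpine=36 Ironridge=26 → close Hollowpine (overflow 27)
  36÷2 = 18 each, +1 to first 0
Round 5: Cedarfen=49 Ironridge=44 → close Cedarfen (overflow 35)
  49÷1 = 49 each, +1 to first 0

Closure order: Dunmere, Ashgrove, Elkhorn, Hollowpine, Cedarfen
Last habitat: Ironridge with 93 animals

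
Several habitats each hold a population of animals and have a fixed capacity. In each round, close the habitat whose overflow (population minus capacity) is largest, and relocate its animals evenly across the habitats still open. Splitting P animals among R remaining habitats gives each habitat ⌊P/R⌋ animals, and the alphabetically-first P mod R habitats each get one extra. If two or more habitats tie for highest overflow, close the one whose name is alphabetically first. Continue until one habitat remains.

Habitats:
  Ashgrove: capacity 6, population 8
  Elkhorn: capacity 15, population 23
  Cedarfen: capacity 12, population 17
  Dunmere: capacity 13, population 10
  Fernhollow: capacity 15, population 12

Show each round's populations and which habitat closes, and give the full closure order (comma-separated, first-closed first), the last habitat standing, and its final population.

Closure order: Elkhorn, Cedarfen, Ashgrove, Dunmere
Last habitat: Fernhollow with 70 animals

Round 1: Ashgrove=8 Cedarfen=17 Dunmere=10 Elkhorn=23 Fernhollow=12 → close Elkhorn (overflow 8)
  23÷4 = 5 each, +1 to first 3
Round 2: Ashgrove=14 Cedarfen=23 Dunmere=16 Fernhollow=17 → close Cedarfen (overflow 11)
  23÷3 = 7 each, +1 to first 2
Round 3: Ashgrove=22 Dunmere=24 Fernhollow=24 → close Ashgrove (overflow 16)
  22÷2 = 11 each, +1 to first 0
Round 4: Dunmere=35 Fernhollow=35 → close Dunmere (overflow 22)
  35÷1 = 35 each, +1 to first 0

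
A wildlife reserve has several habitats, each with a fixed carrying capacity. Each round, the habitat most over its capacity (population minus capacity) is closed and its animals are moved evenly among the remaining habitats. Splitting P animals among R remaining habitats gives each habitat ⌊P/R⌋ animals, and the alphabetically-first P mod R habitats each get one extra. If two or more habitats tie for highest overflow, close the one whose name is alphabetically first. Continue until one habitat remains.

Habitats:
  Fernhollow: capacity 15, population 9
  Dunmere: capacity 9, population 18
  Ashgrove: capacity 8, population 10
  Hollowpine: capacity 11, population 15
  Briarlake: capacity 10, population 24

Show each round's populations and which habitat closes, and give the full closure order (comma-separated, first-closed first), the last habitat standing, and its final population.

Closure order: Briarlake, Dunmere, Hollowpine, Ashgrove
Last habitat: Fernhollow with 76 animals

Round 1: Ashgrove=10 Briarlake=24 Dunmere=18 Fernhollow=9 Hollowpine=15 → close Briarlake (overflow 14)
  24÷4 = 6 each, +1 to first 0
Round 2: Ashgrove=16 Dunmere=24 Fernhollow=15 Hollowpine=21 → close Dunmere (overflow 15)
  24÷3 = 8 each, +1 to first 0
Round 3: Ashgrove=24 Fernhollow=23 Hollowpine=29 → close Hollowpine (overflow 18)
  29÷2 = 14 each, +1 to first 1
Round 4: Ashgrove=39 Fernhollow=37 → close Ashgrove (overflow 31)
  39÷1 = 39 each, +1 to first 0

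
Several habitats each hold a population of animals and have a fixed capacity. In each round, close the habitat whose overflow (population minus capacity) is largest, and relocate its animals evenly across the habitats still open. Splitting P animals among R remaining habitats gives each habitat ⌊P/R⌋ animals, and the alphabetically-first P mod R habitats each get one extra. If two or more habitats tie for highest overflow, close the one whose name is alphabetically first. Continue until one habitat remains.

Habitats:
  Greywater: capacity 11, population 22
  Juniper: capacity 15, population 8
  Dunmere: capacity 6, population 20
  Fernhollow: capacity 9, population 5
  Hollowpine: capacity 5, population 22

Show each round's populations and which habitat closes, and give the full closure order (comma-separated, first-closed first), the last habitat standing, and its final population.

Round 1: Dunmere=20 Fernhollow=5 Greywater=22 Hollowpine=22 Juniper=8 → close Hollowpine (overflow 17)
  22÷4 = 5 each, +1 to first 2
Round 2: Dunmere=26 Fernhollow=11 Greywater=27 Juniper=13 → close Dunmere (overflow 20)
  26÷3 = 8 each, +1 to first 2
Round 3: Fernhollow=20 Greywater=36 Juniper=21 → close Greywater (overflow 25)
  36÷2 = 18 each, +1 to first 0
Round 4: Fernhollow=38 Juniper=39 → close Fernhollow (overflow 29)
  38÷1 = 38 each, +1 to first 0

Closure order: Hollowpine, Dunmere, Greywater, Fernhollow
Last habitat: Juniper with 77 animals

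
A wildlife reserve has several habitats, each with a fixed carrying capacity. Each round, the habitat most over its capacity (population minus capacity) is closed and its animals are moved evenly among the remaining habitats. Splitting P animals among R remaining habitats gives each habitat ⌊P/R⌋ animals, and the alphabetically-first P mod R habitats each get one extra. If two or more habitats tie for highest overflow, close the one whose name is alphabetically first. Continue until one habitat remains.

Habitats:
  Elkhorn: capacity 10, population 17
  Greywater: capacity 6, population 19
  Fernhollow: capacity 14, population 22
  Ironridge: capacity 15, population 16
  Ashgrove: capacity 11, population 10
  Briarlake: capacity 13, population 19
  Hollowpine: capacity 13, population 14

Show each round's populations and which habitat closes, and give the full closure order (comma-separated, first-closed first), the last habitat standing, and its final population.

Closure order: Greywater, Fernhollow, Elkhorn, Briarlake, Ashgrove, Hollowpine
Last habitat: Ironridge with 117 animals

Round 1: Ashgrove=10 Briarlake=19 Elkhorn=17 Fernhollow=22 Greywater=19 Hollowpine=14 Ironridge=16 → close Greywater (overflow 13)
  19÷6 = 3 each, +1 to first 1
Round 2: Ashgrove=14 Briarlake=22 Elkhorn=20 Fernhollow=25 Hollowpine=17 Ironridge=19 → close Fernhollow (overflow 11)
  25÷5 = 5 each, +1 to first 0
Round 3: Ashgrove=19 Briarlake=27 Elkhorn=25 Hollowpine=22 Ironridge=24 → close Elkhorn (overflow 15)
  25÷4 = 6 each, +1 to first 1
Round 4: Ashgrove=26 Briarlake=33 Hollowpine=28 Ironridge=30 → close Briarlake (overflow 20)
  33÷3 = 11 each, +1 to first 0
Round 5: Ashgrove=37 Hollowpine=39 Ironridge=41 → close Ashgrove (overflow 26)
  37÷2 = 18 each, +1 to first 1
Round 6: Hollowpine=58 Ironridge=59 → close Hollowpine (overflow 45)
  58÷1 = 58 each, +1 to first 0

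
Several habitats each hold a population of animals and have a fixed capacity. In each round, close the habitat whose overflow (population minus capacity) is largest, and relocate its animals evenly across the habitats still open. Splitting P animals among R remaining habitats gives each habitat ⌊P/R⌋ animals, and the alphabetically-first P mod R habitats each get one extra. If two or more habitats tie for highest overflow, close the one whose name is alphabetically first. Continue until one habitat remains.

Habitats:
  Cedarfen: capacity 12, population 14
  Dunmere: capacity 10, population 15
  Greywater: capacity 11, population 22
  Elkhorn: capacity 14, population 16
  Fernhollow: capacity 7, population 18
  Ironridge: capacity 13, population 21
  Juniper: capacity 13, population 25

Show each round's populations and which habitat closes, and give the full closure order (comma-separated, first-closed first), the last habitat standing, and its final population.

Closure order: Juniper, Fernhollow, Greywater, Ironridge, Dunmere, Cedarfen
Last habitat: Elkhorn with 131 animals

Round 1: Cedarfen=14 Dunmere=15 Elkhorn=16 Fernhollow=18 Greywater=22 Ironridge=21 Juniper=25 → close Juniper (overflow 12)
  25÷6 = 4 each, +1 to first 1
Round 2: Cedarfen=19 Dunmere=19 Elkhorn=20 Fernhollow=22 Greywater=26 Ironridge=25 → close Fernhollow (overflow 15)
  22÷5 = 4 each, +1 to first 2
Round 3: Cedarfen=24 Dunmere=24 Elkhorn=24 Greywater=30 Ironridge=29 → close Greywater (overflow 19)
  30÷4 = 7 each, +1 to first 2
Round 4: Cedarfen=32 Dunmere=32 Elkhorn=31 Ironridge=36 → close Ironridge (overflow 23)
  36÷3 = 12 each, +1 to first 0
Round 5: Cedarfen=44 Dunmere=44 Elkhorn=43 → close Dunmere (overflow 34)
  44÷2 = 22 each, +1 to first 0
Round 6: Cedarfen=66 Elkhorn=65 → close Cedarfen (overflow 54)
  66÷1 = 66 each, +1 to first 0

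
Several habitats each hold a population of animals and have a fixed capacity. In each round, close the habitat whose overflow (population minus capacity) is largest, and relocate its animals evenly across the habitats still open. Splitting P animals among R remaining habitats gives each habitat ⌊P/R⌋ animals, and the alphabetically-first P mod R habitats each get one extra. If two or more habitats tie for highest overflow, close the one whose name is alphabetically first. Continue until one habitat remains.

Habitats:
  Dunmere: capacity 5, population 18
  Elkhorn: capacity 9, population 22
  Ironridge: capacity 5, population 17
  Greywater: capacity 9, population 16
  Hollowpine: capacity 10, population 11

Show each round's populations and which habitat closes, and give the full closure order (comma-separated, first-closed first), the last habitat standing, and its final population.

Round 1: Dunmere=18 Elkhorn=22 Greywater=16 Hollowpine=11 Ironridge=17 → close Dunmere (overflow 13)
  18÷4 = 4 each, +1 to first 2
Round 2: Elkhorn=27 Greywater=21 Hollowpine=15 Ironridge=21 → close Elkhorn (overflow 18)
  27÷3 = 9 each, +1 to first 0
Round 3: Greywater=30 Hollowpine=24 Ironridge=30 → close Ironridge (overflow 25)
  30÷2 = 15 each, +1 to first 0
Round 4: Greywater=45 Hollowpine=39 → close Greywater (overflow 36)
  45÷1 = 45 each, +1 to first 0

Closure order: Dunmere, Elkhorn, Ironridge, Greywater
Last habitat: Hollowpine with 84 animals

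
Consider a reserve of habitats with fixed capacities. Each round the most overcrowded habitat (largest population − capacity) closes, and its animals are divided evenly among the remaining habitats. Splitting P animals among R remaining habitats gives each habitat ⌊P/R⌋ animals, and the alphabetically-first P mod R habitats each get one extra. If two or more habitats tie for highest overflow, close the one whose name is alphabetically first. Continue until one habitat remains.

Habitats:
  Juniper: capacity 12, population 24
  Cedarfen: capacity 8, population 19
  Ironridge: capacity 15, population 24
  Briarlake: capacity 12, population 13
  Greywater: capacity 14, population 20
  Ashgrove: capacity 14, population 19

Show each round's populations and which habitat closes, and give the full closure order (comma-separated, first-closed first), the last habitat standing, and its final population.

Closure order: Juniper, Cedarfen, Ironridge, Ashgrove, Greywater
Last habitat: Briarlake with 119 animals

Round 1: Ashgrove=19 Briarlake=13 Cedarfen=19 Greywater=20 Ironridge=24 Juniper=24 → close Juniper (overflow 12)
  24÷5 = 4 each, +1 to first 4
Round 2: Ashgrove=24 Briarlake=18 Cedarfen=24 Greywater=25 Ironridge=28 → close Cedarfen (overflow 16)
  24÷4 = 6 each, +1 to first 0
Round 3: Ashgrove=30 Briarlake=24 Greywater=31 Ironridge=34 → close Ironridge (overflow 19)
  34÷3 = 11 each, +1 to first 1
Round 4: Ashgrove=42 Briarlake=35 Greywater=42 → close Ashgrove (overflow 28)
  42÷2 = 21 each, +1 to first 0
Round 5: Briarlake=56 Greywater=63 → close Greywater (overflow 49)
  63÷1 = 63 each, +1 to first 0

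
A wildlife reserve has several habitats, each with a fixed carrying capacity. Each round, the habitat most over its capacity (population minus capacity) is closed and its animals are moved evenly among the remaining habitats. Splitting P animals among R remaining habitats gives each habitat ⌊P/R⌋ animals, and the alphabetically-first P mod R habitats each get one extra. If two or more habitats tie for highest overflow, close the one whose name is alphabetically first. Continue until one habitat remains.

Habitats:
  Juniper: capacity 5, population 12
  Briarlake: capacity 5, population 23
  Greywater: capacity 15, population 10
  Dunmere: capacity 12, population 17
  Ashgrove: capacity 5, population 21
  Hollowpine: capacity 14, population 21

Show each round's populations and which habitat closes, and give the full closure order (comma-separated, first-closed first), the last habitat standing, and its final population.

Round 1: Ashgrove=21 Briarlake=23 Dunmere=17 Greywater=10 Hollowpine=21 Juniper=12 → close Briarlake (overflow 18)
  23÷5 = 4 each, +1 to first 3
Round 2: Ashgrove=26 Dunmere=22 Greywater=15 Hollowpine=25 Juniper=16 → close Ashgrove (overflow 21)
  26÷4 = 6 each, +1 to first 2
Round 3: Dunmere=29 Greywater=22 Hollowpine=31 Juniper=22 → close Dunmere (overflow 17)
  29÷3 = 9 each, +1 to first 2
Round 4: Greywater=32 Hollowpine=41 Juniper=31 → close Hollowpine (overflow 27)
  41÷2 = 20 each, +1 to first 1
Round 5: Greywater=53 Juniper=51 → close Juniper (overflow 46)
  51÷1 = 51 each, +1 to first 0

Closure order: Briarlake, Ashgrove, Dunmere, Hollowpine, Juniper
Last habitat: Greywater with 104 animals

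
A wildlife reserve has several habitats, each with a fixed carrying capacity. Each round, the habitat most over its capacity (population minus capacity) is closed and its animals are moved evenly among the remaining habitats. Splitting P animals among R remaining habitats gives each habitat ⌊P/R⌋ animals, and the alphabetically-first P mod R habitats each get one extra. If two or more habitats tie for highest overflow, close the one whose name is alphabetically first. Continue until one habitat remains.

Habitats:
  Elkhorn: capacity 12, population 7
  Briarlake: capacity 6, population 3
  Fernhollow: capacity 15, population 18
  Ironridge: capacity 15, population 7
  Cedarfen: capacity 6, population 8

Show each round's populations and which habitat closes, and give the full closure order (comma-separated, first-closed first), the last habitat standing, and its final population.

Round 1: Briarlake=3 Cedarfen=8 Elkhorn=7 Fernhollow=18 Ironridge=7 → close Fernhollow (overflow 3)
  18÷4 = 4 each, +1 to first 2
Round 2: Briarlake=8 Cedarfen=13 Elkhorn=11 Ironridge=11 → close Cedarfen (overflow 7)
  13÷3 = 4 each, +1 to first 1
Round 3: Briarlake=13 Elkhorn=15 Ironridge=15 → close Briarlake (overflow 7)
  13÷2 = 6 each, +1 to first 1
Round 4: Elkhorn=22 Ironridge=21 → close Elkhorn (overflow 10)
  22÷1 = 22 each, +1 to first 0

Closure order: Fernhollow, Cedarfen, Briarlake, Elkhorn
Last habitat: Ironridge with 43 animals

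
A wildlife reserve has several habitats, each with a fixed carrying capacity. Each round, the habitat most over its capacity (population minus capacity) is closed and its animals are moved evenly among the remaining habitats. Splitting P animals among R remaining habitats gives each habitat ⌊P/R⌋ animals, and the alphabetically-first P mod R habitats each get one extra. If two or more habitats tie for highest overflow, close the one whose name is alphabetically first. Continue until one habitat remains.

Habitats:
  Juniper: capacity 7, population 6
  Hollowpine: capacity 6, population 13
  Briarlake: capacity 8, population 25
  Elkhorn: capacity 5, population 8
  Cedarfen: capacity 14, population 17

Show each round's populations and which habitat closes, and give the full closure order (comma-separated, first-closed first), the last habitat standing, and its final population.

Closure order: Briarlake, Hollowpine, Cedarfen, Elkhorn
Last habitat: Juniper with 69 animals

Round 1: Briarlake=25 Cedarfen=17 Elkhorn=8 Hollowpine=13 Juniper=6 → close Briarlake (overflow 17)
  25÷4 = 6 each, +1 to first 1
Round 2: Cedarfen=24 Elkhorn=14 Hollowpine=19 Juniper=12 → close Hollowpine (overflow 13)
  19÷3 = 6 each, +1 to first 1
Round 3: Cedarfen=31 Elkhorn=20 Juniper=18 → close Cedarfen (overflow 17)
  31÷2 = 15 each, +1 to first 1
Round 4: Elkhorn=36 Juniper=33 → close Elkhorn (overflow 31)
  36÷1 = 36 each, +1 to first 0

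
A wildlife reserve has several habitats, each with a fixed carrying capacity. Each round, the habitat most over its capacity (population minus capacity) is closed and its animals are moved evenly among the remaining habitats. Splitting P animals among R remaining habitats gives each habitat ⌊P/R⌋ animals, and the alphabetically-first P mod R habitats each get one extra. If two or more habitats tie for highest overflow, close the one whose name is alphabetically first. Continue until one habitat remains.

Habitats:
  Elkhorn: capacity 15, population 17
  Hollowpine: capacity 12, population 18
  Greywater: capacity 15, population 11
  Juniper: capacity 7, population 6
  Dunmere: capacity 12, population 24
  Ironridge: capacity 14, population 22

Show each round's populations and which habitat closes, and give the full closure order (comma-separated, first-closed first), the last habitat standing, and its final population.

Closure order: Dunmere, Ironridge, Hollowpine, Elkhorn, Greywater
Last habitat: Juniper with 98 animals

Round 1: Dunmere=24 Elkhorn=17 Greywater=11 Hollowpine=18 Ironridge=22 Juniper=6 → close Dunmere (overflow 12)
  24÷5 = 4 each, +1 to first 4
Round 2: Elkhorn=22 Greywater=16 Hollowpine=23 Ironridge=27 Juniper=10 → close Ironridge (overflow 13)
  27÷4 = 6 each, +1 to first 3
Round 3: Elkhorn=29 Greywater=23 Hollowpine=30 Juniper=16 → close Hollowpine (overflow 18)
  30÷3 = 10 each, +1 to first 0
Round 4: Elkhorn=39 Greywater=33 Juniper=26 → close Elkhorn (overflow 24)
  39÷2 = 19 each, +1 to first 1
Round 5: Greywater=53 Juniper=45 → close Greywater (overflow 38)
  53÷1 = 53 each, +1 to first 0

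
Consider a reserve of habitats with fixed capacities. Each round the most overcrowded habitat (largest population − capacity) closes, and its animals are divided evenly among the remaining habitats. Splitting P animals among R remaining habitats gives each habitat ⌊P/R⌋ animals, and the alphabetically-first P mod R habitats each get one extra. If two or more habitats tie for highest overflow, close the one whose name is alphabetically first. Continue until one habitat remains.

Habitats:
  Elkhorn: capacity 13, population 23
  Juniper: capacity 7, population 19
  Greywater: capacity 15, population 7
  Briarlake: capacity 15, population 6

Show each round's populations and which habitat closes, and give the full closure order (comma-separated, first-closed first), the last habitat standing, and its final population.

Closure order: Juniper, Elkhorn, Briarlake
Last habitat: Greywater with 55 animals

Round 1: Briarlake=6 Elkhorn=23 Greywater=7 Juniper=19 → close Juniper (overflow 12)
  19÷3 = 6 each, +1 to first 1
Round 2: Briarlake=13 Elkhorn=29 Greywater=13 → close Elkhorn (overflow 16)
  29÷2 = 14 each, +1 to first 1
Round 3: Briarlake=28 Greywater=27 → close Briarlake (overflow 13)
  28÷1 = 28 each, +1 to first 0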